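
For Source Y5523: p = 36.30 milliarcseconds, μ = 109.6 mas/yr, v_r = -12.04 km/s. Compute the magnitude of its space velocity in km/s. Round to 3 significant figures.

d = 1/p = 1/0.03630″ = 27.548 pc.
μ = 109.6 mas/yr = 0.1096 ″/yr.
v_t = 4.740 μ d = 4.740 × 0.1096 × 27.548 = 14.311 km/s.
v = √(v_r² + v_t²) = √((-12.04)² + 14.311²) = √349.766 = 18.702 km/s.

18.7 km/s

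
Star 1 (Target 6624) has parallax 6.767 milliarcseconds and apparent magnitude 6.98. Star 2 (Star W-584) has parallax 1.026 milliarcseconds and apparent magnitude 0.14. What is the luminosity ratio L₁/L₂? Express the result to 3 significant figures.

L₁/L₂ = 4.22 × 10^-5

d₁ = 1/p₁ = 1/0.006767″ = 147.78 pc; d₂ = 1/p₂ = 1/0.001026″ = 974.66 pc.
M₁ = m₁ − 5 log₁₀ d₁ + 5 = 6.98 − 10.8481 + 5 = 1.1319.
M₂ = 0.14 − 14.9443 + 5 = -9.8043.
L₁/L₂ = 10^(0.4(M₂ − M₁)) = 10^(0.4 × (-10.9362)) = 10^(-4.37448) = 0.00004222.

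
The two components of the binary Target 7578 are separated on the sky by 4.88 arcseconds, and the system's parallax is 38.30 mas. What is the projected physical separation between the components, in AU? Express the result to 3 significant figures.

d = 1/p = 1/0.03830″ = 26.11 pc.
At distance d (pc), an angle of θ arcsec spans θ·d AU: s = 4.88 × 26.11 = 127.42 AU.

127 AU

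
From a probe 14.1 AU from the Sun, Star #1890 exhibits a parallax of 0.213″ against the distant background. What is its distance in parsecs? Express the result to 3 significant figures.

66.2 pc

With baseline B (in AU) and parallax p (in arcsec), d = B/p parsecs.
d = 14.1 / 0.213 = 66.197 pc.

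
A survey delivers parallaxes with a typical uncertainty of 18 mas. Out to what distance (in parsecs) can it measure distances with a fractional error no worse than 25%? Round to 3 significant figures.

13.9 pc

σ_d/d = σ_p/p, so the condition is σ_p/p ≤ 0.25, i.e. p ≥ σ_p/0.25.
p_min = 18/0.25 = 72 mas = 0.072 arcsec.
d_max = 1/p_min = 1/0.072 = 13.889 pc.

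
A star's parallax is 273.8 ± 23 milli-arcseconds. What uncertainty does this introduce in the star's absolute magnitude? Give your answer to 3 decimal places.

σ_M = 0.182 mag

M = m − 5 log₁₀ d + 5 = m + 5 log₁₀ p + 5, so ∂M/∂p = 5/(p ln 10).
σ_M = (5/ln 10) · (σ_p/p) = 2.1715 × 23/273.8 = 2.1715 × 0.084003 = 0.18241.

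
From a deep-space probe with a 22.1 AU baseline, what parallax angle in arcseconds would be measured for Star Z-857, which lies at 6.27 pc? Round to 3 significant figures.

p (arcsec) = B (AU) / d (pc).
p = 22.1 / 6.27 = 3.5247 arcsec.

3.52 arcsec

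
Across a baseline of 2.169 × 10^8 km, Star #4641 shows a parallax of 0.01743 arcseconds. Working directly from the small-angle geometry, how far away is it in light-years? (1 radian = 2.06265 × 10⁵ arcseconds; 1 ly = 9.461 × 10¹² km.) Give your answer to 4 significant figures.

271.3 ly

θ = 0.01743″ = 0.01743/206265 = 8.4503 × 10^-8 rad.
d = B/θ = (2.169 × 10^8) / (8.4503 × 10^-8) = 2.5668 × 10^15 km = (2.5668 × 10^15) / (9.461 × 10^12) ly = 271.3 ly.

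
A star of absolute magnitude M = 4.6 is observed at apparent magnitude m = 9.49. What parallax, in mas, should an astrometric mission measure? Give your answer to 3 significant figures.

10.5 mas

m − M = 9.49 − 4.6 = 4.89.
d = 10^((m−M)/5 + 1) = 10^1.978 = 95.06 pc.
p = 1/d = 1/95.06 = 0.01052 arcsec = 10.52 mas.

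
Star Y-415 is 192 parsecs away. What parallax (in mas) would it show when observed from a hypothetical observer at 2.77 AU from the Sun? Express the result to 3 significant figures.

14.4 mas

p (arcsec) = B (AU) / d (pc).
p = 2.77 / 192 = 0.014427 arcsec = 14.427 mas.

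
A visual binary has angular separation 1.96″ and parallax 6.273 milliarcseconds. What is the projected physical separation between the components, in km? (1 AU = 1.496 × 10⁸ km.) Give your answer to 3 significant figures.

d = 1/p = 1/0.006273″ = 159.41 pc.
At distance d (pc), an angle of θ arcsec spans θ·d AU: s = 1.96 × 159.41 = 312.44 AU.
= 312.44 × 1.496 × 10⁸ km = 4.6741 × 10^10 km.

4.67 × 10^10 km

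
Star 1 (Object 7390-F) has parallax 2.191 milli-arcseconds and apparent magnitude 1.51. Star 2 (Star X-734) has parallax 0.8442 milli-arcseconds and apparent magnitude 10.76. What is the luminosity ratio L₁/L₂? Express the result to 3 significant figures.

L₁/L₂ = 744

d₁ = 1/p₁ = 1/0.002191″ = 456.41 pc; d₂ = 1/p₂ = 1/0.0008442″ = 1184.6 pc.
M₁ = m₁ − 5 log₁₀ d₁ + 5 = 1.51 − 13.2968 + 5 = -6.7868.
M₂ = 10.76 − 15.3679 + 5 = 0.3921.
L₁/L₂ = 10^(0.4(M₂ − M₁)) = 10^(0.4 × 7.1789) = 10^2.87156 = 743.98.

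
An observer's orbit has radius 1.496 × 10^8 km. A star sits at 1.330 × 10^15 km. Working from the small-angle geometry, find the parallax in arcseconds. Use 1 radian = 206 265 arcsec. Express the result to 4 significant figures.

0.02320 arcsec

θ ≈ B/d = (1.496 × 10^8) / (1.330 × 10^15) = 1.1248 × 10^-7 rad.
In arcseconds: 1.1248 × 10^-7 × 206265 = 0.023201″.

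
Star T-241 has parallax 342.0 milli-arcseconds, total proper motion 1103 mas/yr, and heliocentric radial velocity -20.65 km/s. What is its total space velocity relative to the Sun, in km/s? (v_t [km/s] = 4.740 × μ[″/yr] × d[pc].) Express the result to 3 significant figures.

d = 1/p = 1/0.3420″ = 2.924 pc.
μ = 1103 mas/yr = 1.103 ″/yr.
v_t = 4.740 μ d = 4.740 × 1.103 × 2.924 = 15.287 km/s.
v = √(v_r² + v_t²) = √((-20.65)² + 15.287²) = √660.115 = 25.693 km/s.

25.7 km/s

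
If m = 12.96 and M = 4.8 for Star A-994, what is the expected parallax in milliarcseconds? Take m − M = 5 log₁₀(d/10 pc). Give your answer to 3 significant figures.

m − M = 12.96 − 4.8 = 8.16.
d = 10^((m−M)/5 + 1) = 10^2.632 = 428.55 pc.
p = 1/d = 1/428.55 = 0.0023335 arcsec = 2.3335 mas.

2.33 mas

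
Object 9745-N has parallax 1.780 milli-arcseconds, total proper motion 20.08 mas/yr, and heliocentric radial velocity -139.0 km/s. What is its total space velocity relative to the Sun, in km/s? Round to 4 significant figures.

148.9 km/s

d = 1/p = 1/0.001780″ = 561.8 pc.
μ = 20.08 mas/yr = 0.02008 ″/yr.
v_t = 4.740 μ d = 4.740 × 0.02008 × 561.8 = 53.472 km/s.
v = √(v_r² + v_t²) = √((-139.0)² + 53.472²) = √22180.3 = 148.93 km/s.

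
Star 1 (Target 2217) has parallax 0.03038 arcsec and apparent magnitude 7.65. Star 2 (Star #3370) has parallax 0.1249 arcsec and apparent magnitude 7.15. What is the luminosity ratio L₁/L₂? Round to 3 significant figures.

L₁/L₂ = 10.7

d₁ = 1/p₁ = 1/0.03038″ = 32.916 pc; d₂ = 1/p₂ = 1/0.1249″ = 8.0064 pc.
M₁ = m₁ − 5 log₁₀ d₁ + 5 = 7.65 − 7.5870 + 5 = 5.0630.
M₂ = 7.15 − 4.5172 + 5 = 7.6328.
L₁/L₂ = 10^(0.4(M₂ − M₁)) = 10^(0.4 × 2.5698) = 10^1.02792 = 10.664.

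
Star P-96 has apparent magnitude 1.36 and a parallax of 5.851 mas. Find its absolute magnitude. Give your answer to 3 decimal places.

M = -4.804

d = 1/p = 1/0.005851″ = 170.91 pc.
m − M = 5 log₁₀(170.91) − 5 = 11.1638 − 5 = 6.1638.
M = m − (m − M) = 1.36 − 6.1638 = -4.804.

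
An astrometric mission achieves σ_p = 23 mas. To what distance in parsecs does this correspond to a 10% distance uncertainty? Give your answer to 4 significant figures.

σ_d/d = σ_p/p, so the condition is σ_p/p ≤ 0.10, i.e. p ≥ σ_p/0.10.
p_min = 23/0.10 = 230 mas = 0.23 arcsec.
d_max = 1/p_min = 1/0.23 = 4.3478 pc.

4.348 pc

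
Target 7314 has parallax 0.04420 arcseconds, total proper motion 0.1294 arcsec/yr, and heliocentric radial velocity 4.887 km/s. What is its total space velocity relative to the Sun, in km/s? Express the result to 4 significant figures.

14.71 km/s

d = 1/p = 1/0.04420″ = 22.624 pc.
v_t = 4.740 μ d = 4.740 × 0.1294 × 22.624 = 13.877 km/s.
v = √(v_r² + v_t²) = √(4.887² + 13.877²) = √216.454 = 14.712 km/s.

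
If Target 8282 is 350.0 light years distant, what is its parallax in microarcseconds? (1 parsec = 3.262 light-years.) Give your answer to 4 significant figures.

d = 350.0 ly ÷ 3.262 = 107.3 pc.
p = 1/d = 1/107.3 = 0.0093197 arcsec.
= 0.0093197 × 10⁶ = 9319.7 μas.

9320 μas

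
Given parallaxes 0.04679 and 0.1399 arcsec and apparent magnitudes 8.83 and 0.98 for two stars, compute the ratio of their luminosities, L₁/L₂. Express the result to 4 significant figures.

L₁/L₂ = 0.006476

d₁ = 1/p₁ = 1/0.04679″ = 21.372 pc; d₂ = 1/p₂ = 1/0.1399″ = 7.148 pc.
M₁ = m₁ − 5 log₁₀ d₁ + 5 = 8.83 − 6.6492 + 5 = 7.1808.
M₂ = 0.98 − 4.2709 + 5 = 1.7091.
L₁/L₂ = 10^(0.4(M₂ − M₁)) = 10^(0.4 × (-5.4717)) = 10^(-2.18868) = 0.0064762.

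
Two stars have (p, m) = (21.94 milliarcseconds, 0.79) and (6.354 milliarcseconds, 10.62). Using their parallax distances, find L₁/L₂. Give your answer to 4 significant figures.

L₁/L₂ = 717.2

d₁ = 1/p₁ = 1/0.02194″ = 45.579 pc; d₂ = 1/p₂ = 1/0.006354″ = 157.38 pc.
M₁ = m₁ − 5 log₁₀ d₁ + 5 = 0.79 − 8.2938 + 5 = -2.5038.
M₂ = 10.62 − 10.9847 + 5 = 4.6353.
L₁/L₂ = 10^(0.4(M₂ − M₁)) = 10^(0.4 × 7.1391) = 10^2.85564 = 717.2.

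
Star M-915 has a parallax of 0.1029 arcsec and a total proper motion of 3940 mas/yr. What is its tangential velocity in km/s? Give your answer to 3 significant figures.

d = 1/p = 1/0.1029″ = 9.7182 pc.
μ = 3940 mas/yr = 3.94 ″/yr.
v_t = 4.74 × μ × d = 4.74 × 3.94 × 9.7182 = 181.49 km/s.

181 km/s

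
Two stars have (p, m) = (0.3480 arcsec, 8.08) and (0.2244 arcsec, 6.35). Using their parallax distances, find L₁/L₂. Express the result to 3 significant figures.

d₁ = 1/p₁ = 1/0.3480″ = 2.8736 pc; d₂ = 1/p₂ = 1/0.2244″ = 4.4563 pc.
M₁ = m₁ − 5 log₁₀ d₁ + 5 = 8.08 − 2.2921 + 5 = 10.7879.
M₂ = 6.35 − 3.2449 + 5 = 8.1051.
L₁/L₂ = 10^(0.4(M₂ − M₁)) = 10^(0.4 × (-2.6828)) = 10^(-1.07312) = 0.084505.

L₁/L₂ = 0.0845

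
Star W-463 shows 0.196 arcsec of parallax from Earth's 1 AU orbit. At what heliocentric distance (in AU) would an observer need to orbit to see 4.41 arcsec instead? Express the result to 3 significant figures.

Parallax scales linearly with baseline: p ∝ B, so B = p_target / p_Earth × 1 AU.
B = 4.41 / 0.196 = 22.5 AU.

22.5 AU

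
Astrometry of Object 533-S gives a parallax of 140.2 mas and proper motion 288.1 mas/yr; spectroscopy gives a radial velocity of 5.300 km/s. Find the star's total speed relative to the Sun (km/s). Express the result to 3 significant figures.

11.1 km/s

d = 1/p = 1/0.1402″ = 7.1327 pc.
μ = 288.1 mas/yr = 0.2881 ″/yr.
v_t = 4.740 μ d = 4.740 × 0.2881 × 7.1327 = 9.7404 km/s.
v = √(v_r² + v_t²) = √(5.300² + 9.7404²) = √122.965 = 11.089 km/s.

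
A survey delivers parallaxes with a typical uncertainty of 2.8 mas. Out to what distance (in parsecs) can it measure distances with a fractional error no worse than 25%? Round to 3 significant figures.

89.3 pc

σ_d/d = σ_p/p, so the condition is σ_p/p ≤ 0.25, i.e. p ≥ σ_p/0.25.
p_min = 2.8/0.25 = 11.2 mas = 0.0112 arcsec.
d_max = 1/p_min = 1/0.0112 = 89.286 pc.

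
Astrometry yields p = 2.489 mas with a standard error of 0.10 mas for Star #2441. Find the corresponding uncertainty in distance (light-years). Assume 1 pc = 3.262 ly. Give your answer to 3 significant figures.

52.7 ly

d = 1/p, so σ_d = σ_p / p².
σ_d = 0.000100 / (0.002489)² = 0.000100 / 0.0000061951 = 16.142 pc = 16.142 × 3.262 ly = 52.655 ly.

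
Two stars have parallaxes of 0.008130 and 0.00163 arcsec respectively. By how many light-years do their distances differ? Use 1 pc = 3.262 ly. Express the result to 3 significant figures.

1600 ly

d_A = 1/0.008130″ = 123 pc; d_B = 1/0.001630″ = 613.5 pc.
|d_B − d_A| = |613.5 − 123| = 490.5 pc = 490.5 × 3.262 ly = 1600 ly.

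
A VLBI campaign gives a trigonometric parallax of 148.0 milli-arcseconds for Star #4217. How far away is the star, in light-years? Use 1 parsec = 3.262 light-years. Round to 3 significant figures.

p = 148.0 milli-arcseconds = 0.1480 arcsec.
d = 1/p = 1/0.1480 = 6.7568 pc.
In light-years: 6.7568 × 3.262 = 22.041 ly.

22.0 light years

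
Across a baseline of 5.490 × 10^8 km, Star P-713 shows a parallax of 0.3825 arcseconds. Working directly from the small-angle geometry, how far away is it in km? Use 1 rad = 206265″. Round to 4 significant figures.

2.961 × 10^14 km

θ = 0.3825″ = 0.3825/206265 = 1.8544 × 10^-6 rad.
d = B/θ = (5.490 × 10^8) / (1.8544 × 10^-6) = 2.9605 × 10^14 km.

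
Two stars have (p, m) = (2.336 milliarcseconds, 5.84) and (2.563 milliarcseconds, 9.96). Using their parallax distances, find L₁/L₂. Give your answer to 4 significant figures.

d₁ = 1/p₁ = 1/0.002336″ = 428.08 pc; d₂ = 1/p₂ = 1/0.002563″ = 390.17 pc.
M₁ = m₁ − 5 log₁₀ d₁ + 5 = 5.84 − 13.1576 + 5 = -2.3176.
M₂ = 9.96 − 12.9563 + 5 = 2.0037.
L₁/L₂ = 10^(0.4(M₂ − M₁)) = 10^(0.4 × 4.3213) = 10^1.72852 = 53.52.

L₁/L₂ = 53.52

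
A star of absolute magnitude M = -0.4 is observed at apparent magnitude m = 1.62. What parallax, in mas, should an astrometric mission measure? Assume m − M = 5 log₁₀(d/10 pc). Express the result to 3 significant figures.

m − M = 1.62 − (-0.4) = 2.02.
d = 10^((m−M)/5 + 1) = 10^1.404 = 25.351 pc.
p = 1/d = 1/25.351 = 0.039446 arcsec = 39.446 mas.

39.4 mas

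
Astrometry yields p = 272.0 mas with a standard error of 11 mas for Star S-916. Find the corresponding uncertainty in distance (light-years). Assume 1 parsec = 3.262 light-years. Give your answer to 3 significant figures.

d = 1/p, so σ_d = σ_p / p².
σ_d = 0.0110 / (0.2720)² = 0.0110 / 0.073984 = 0.14868 pc = 0.14868 × 3.262 ly = 0.48499 ly.

0.485 ly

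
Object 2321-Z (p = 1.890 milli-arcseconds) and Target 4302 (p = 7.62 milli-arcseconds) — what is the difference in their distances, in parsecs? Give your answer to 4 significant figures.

397.9 pc

d_A = 1/0.001890″ = 529.1 pc; d_B = 1/0.007620″ = 131.23 pc.
|d_B − d_A| = |131.23 − 529.1| = 397.87 pc.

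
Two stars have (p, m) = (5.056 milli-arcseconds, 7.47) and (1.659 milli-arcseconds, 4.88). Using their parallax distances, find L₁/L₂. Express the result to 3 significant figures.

L₁/L₂ = 0.00991

d₁ = 1/p₁ = 1/0.005056″ = 197.78 pc; d₂ = 1/p₂ = 1/0.001659″ = 602.77 pc.
M₁ = m₁ − 5 log₁₀ d₁ + 5 = 7.47 − 11.4809 + 5 = 0.9891.
M₂ = 4.88 − 13.9008 + 5 = -4.0208.
L₁/L₂ = 10^(0.4(M₂ − M₁)) = 10^(0.4 × (-5.0099)) = 10^(-2.00396) = 0.0099092.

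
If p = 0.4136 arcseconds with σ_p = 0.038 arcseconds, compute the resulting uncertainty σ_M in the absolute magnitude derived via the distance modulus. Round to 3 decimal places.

M = m − 5 log₁₀ d + 5 = m + 5 log₁₀ p + 5, so ∂M/∂p = 5/(p ln 10).
σ_M = (5/ln 10) · (σ_p/p) = 2.1715 × 0.038/0.4136 = 2.1715 × 0.091876 = 0.19951.

σ_M = 0.200 mag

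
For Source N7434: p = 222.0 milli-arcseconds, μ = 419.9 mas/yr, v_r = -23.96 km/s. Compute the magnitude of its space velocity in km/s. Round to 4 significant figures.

25.58 km/s

d = 1/p = 1/0.2220″ = 4.5045 pc.
μ = 419.9 mas/yr = 0.4199 ″/yr.
v_t = 4.740 μ d = 4.740 × 0.4199 × 4.5045 = 8.9654 km/s.
v = √(v_r² + v_t²) = √((-23.96)² + 8.9654²) = √654.46 = 25.582 km/s.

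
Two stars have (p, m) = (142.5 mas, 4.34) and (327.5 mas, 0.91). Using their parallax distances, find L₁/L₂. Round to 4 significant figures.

L₁/L₂ = 0.2243

d₁ = 1/p₁ = 1/0.1425″ = 7.0175 pc; d₂ = 1/p₂ = 1/0.3275″ = 3.0534 pc.
M₁ = m₁ − 5 log₁₀ d₁ + 5 = 4.34 − 4.2309 + 5 = 5.1091.
M₂ = 0.91 − 2.4239 + 5 = 3.4861.
L₁/L₂ = 10^(0.4(M₂ − M₁)) = 10^(0.4 × (-1.6230)) = 10^(-0.64920) = 0.22428.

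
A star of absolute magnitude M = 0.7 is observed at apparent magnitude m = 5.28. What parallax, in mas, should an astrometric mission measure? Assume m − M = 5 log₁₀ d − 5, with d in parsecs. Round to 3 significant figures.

12.1 mas

m − M = 5.28 − 0.7 = 4.58.
d = 10^((m−M)/5 + 1) = 10^1.916 = 82.414 pc.
p = 1/d = 1/82.414 = 0.012134 arcsec = 12.134 mas.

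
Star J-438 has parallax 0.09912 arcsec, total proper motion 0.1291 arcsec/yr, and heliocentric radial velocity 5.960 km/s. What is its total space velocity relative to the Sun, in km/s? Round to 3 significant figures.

d = 1/p = 1/0.09912″ = 10.089 pc.
v_t = 4.740 μ d = 4.740 × 0.1291 × 10.089 = 6.1738 km/s.
v = √(v_r² + v_t²) = √(5.960² + 6.1738²) = √73.6374 = 8.5812 km/s.

8.58 km/s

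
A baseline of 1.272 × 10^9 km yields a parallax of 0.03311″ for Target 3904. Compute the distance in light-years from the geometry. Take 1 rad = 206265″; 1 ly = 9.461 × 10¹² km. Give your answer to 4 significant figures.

θ = 0.03311″ = 0.03311/206265 = 1.6052 × 10^-7 rad.
d = B/θ = (1.272 × 10^9) / (1.6052 × 10^-7) = 7.9242 × 10^15 km = (7.9242 × 10^15) / (9.461 × 10^12) ly = 837.56 ly.

837.6 ly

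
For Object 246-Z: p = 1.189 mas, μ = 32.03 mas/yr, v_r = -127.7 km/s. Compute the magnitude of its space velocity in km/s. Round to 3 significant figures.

d = 1/p = 1/0.001189″ = 841.04 pc.
μ = 32.03 mas/yr = 0.03203 ″/yr.
v_t = 4.740 μ d = 4.740 × 0.03203 × 841.04 = 127.69 km/s.
v = √(v_r² + v_t²) = √((-127.7)² + 127.69²) = √32612 = 180.59 km/s.

181 km/s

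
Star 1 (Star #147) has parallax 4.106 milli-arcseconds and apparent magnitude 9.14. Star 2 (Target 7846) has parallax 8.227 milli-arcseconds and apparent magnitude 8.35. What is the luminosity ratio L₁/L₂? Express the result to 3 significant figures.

d₁ = 1/p₁ = 1/0.004106″ = 243.55 pc; d₂ = 1/p₂ = 1/0.008227″ = 121.55 pc.
M₁ = m₁ − 5 log₁₀ d₁ + 5 = 9.14 − 11.9329 + 5 = 2.2071.
M₂ = 8.35 − 10.4238 + 5 = 2.9262.
L₁/L₂ = 10^(0.4(M₂ − M₁)) = 10^(0.4 × 0.7191) = 10^0.28764 = 1.9393.

L₁/L₂ = 1.94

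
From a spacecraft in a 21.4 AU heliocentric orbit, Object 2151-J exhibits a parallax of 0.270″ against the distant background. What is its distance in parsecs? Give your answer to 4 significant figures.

79.26 pc

With baseline B (in AU) and parallax p (in arcsec), d = B/p parsecs.
d = 21.4 / 0.270 = 79.259 pc.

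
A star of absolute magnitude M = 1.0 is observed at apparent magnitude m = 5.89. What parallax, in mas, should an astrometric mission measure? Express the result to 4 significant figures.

10.52 mas

m − M = 5.89 − 1.0 = 4.89.
d = 10^((m−M)/5 + 1) = 10^1.978 = 95.06 pc.
p = 1/d = 1/95.06 = 0.01052 arcsec = 10.52 mas.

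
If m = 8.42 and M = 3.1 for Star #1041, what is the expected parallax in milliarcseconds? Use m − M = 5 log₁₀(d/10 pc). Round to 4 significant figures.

8.630 mas

m − M = 8.42 − 3.1 = 5.32.
d = 10^((m−M)/5 + 1) = 10^2.064 = 115.88 pc.
p = 1/d = 1/115.88 = 0.0086296 arcsec = 8.6296 mas.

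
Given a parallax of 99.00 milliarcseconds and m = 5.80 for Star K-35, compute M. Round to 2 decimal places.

M = 5.78

d = 1/p = 1/0.09900″ = 10.101 pc.
m − M = 5 log₁₀(10.101) − 5 = 5.0218 − 5 = 0.0218.
M = m − (m − M) = 5.80 − 0.0218 = 5.78.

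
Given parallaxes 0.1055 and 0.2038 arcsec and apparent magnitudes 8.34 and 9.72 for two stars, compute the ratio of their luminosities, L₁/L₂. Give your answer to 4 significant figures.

L₁/L₂ = 13.30

d₁ = 1/p₁ = 1/0.1055″ = 9.4787 pc; d₂ = 1/p₂ = 1/0.2038″ = 4.9068 pc.
M₁ = m₁ − 5 log₁₀ d₁ + 5 = 8.34 − 4.8837 + 5 = 8.4563.
M₂ = 9.72 − 3.4540 + 5 = 11.2660.
L₁/L₂ = 10^(0.4(M₂ − M₁)) = 10^(0.4 × 2.8097) = 10^1.12388 = 13.301.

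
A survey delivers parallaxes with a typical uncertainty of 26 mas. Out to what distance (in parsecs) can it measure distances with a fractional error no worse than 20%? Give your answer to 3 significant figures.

7.69 pc

σ_d/d = σ_p/p, so the condition is σ_p/p ≤ 0.20, i.e. p ≥ σ_p/0.20.
p_min = 26/0.20 = 130 mas = 0.13 arcsec.
d_max = 1/p_min = 1/0.13 = 7.6923 pc.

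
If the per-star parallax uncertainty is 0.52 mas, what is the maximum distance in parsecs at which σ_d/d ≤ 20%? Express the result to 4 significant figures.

384.6 pc

σ_d/d = σ_p/p, so the condition is σ_p/p ≤ 0.20, i.e. p ≥ σ_p/0.20.
p_min = 0.52/0.20 = 2.6 mas = 0.0026 arcsec.
d_max = 1/p_min = 1/0.0026 = 384.62 pc.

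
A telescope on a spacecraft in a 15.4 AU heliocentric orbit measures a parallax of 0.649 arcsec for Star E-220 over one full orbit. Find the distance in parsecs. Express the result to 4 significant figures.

23.73 pc

With baseline B (in AU) and parallax p (in arcsec), d = B/p parsecs.
d = 15.4 / 0.649 = 23.729 pc.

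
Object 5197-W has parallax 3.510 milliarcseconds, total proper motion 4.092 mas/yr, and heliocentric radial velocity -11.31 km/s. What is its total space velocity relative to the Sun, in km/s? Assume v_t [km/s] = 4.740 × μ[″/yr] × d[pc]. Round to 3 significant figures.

12.6 km/s

d = 1/p = 1/0.003510″ = 284.9 pc.
μ = 4.092 mas/yr = 0.004092 ″/yr.
v_t = 4.740 μ d = 4.740 × 0.004092 × 284.9 = 5.5259 km/s.
v = √(v_r² + v_t²) = √((-11.31)² + 5.5259²) = √158.452 = 12.588 km/s.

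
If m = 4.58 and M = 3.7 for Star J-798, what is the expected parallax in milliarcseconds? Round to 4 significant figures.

m − M = 4.58 − 3.7 = 0.88.
d = 10^((m−M)/5 + 1) = 10^1.176 = 14.997 pc.
p = 1/d = 1/14.997 = 0.06668 arcsec = 66.68 mas.

66.68 mas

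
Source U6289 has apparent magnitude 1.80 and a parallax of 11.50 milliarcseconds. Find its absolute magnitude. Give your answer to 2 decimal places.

d = 1/p = 1/0.01150″ = 86.957 pc.
m − M = 5 log₁₀(86.957) − 5 = 9.6965 − 5 = 4.6965.
M = m − (m − M) = 1.80 − 4.6965 = -2.90.

M = -2.90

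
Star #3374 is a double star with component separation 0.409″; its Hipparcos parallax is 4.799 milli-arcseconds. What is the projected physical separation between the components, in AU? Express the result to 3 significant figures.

d = 1/p = 1/0.004799″ = 208.38 pc.
At distance d (pc), an angle of θ arcsec spans θ·d AU: s = 0.409 × 208.38 = 85.227 AU.

85.2 AU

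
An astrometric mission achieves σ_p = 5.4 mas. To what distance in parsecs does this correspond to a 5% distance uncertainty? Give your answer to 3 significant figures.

σ_d/d = σ_p/p, so the condition is σ_p/p ≤ 0.05, i.e. p ≥ σ_p/0.05.
p_min = 5.4/0.05 = 108 mas = 0.108 arcsec.
d_max = 1/p_min = 1/0.108 = 9.2593 pc.

9.26 pc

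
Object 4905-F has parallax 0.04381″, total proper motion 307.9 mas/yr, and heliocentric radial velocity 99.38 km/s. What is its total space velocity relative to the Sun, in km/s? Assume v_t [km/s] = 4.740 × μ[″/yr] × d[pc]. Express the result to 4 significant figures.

d = 1/p = 1/0.04381″ = 22.826 pc.
μ = 307.9 mas/yr = 0.3079 ″/yr.
v_t = 4.740 μ d = 4.740 × 0.3079 × 22.826 = 33.313 km/s.
v = √(v_r² + v_t²) = √(99.38² + 33.313²) = √10986.1 = 104.81 km/s.

104.8 km/s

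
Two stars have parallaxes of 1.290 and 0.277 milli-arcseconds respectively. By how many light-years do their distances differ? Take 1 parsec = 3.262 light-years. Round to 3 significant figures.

d_A = 1/0.001290″ = 775.19 pc; d_B = 1/0.0002770″ = 3610.1 pc.
|d_B − d_A| = |3610.1 − 775.19| = 2834.9 pc = 2834.9 × 3.262 ly = 9247.4 ly.

9250 ly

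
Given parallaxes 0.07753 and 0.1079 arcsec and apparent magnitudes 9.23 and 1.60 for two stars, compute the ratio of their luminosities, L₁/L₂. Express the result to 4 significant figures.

L₁/L₂ = 0.001718

d₁ = 1/p₁ = 1/0.07753″ = 12.898 pc; d₂ = 1/p₂ = 1/0.1079″ = 9.2678 pc.
M₁ = m₁ − 5 log₁₀ d₁ + 5 = 9.23 − 5.5526 + 5 = 8.6774.
M₂ = 1.60 − 4.8349 + 5 = 1.7651.
L₁/L₂ = 10^(0.4(M₂ − M₁)) = 10^(0.4 × (-6.9123)) = 10^(-2.76492) = 0.0017182.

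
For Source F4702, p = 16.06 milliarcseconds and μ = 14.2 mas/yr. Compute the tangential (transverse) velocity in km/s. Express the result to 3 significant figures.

d = 1/p = 1/0.01606″ = 62.267 pc.
μ = 14.2 mas/yr = 0.0142 ″/yr.
v_t = 4.74 × μ × d = 4.74 × 0.0142 × 62.267 = 4.1911 km/s.

4.19 km/s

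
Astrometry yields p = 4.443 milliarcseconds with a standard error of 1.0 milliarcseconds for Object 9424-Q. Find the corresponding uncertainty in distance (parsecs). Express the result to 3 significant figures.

d = 1/p, so σ_d = σ_p / p².
σ_d = 0.00100 / (0.004443)² = 0.00100 / 0.00001974 = 50.659 pc.

50.7 pc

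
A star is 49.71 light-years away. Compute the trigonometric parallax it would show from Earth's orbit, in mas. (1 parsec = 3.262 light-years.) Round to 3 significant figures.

d = 49.71 ly ÷ 3.262 = 15.239 pc.
p = 1/d = 1/15.239 = 0.065621 arcsec.
= 0.065621 × 1000 = 65.621 mas.

65.6 mas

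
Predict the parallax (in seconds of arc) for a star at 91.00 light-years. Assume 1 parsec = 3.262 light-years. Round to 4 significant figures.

0.03585 arcsec

d = 91.00 ly ÷ 3.262 = 27.897 pc.
p = 1/d = 1/27.897 = 0.035846 arcsec.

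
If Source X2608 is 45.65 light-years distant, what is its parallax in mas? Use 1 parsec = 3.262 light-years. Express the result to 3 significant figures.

71.5 mas

d = 45.65 ly ÷ 3.262 = 13.994 pc.
p = 1/d = 1/13.994 = 0.071459 arcsec.
= 0.071459 × 1000 = 71.459 mas.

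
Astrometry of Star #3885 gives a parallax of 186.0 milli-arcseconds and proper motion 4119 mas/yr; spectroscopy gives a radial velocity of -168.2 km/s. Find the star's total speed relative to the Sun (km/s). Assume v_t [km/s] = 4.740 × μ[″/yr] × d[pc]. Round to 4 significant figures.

d = 1/p = 1/0.1860″ = 5.3763 pc.
μ = 4119 mas/yr = 4.119 ″/yr.
v_t = 4.740 μ d = 4.740 × 4.119 × 5.3763 = 104.97 km/s.
v = √(v_r² + v_t²) = √((-168.2)² + 104.97²) = √39309.9 = 198.27 km/s.

198.3 km/s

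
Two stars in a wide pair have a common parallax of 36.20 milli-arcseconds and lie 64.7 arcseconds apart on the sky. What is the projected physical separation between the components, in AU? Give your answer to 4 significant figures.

1787 AU

d = 1/p = 1/0.03620″ = 27.624 pc.
At distance d (pc), an angle of θ arcsec spans θ·d AU: s = 64.7 × 27.624 = 1787.3 AU.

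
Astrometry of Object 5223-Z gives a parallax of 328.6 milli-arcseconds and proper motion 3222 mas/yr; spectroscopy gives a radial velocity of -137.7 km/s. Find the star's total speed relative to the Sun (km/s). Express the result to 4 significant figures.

d = 1/p = 1/0.3286″ = 3.0432 pc.
μ = 3222 mas/yr = 3.222 ″/yr.
v_t = 4.740 μ d = 4.740 × 3.222 × 3.0432 = 46.477 km/s.
v = √(v_r² + v_t²) = √((-137.7)² + 46.477²) = √21121.4 = 145.33 km/s.

145.3 km/s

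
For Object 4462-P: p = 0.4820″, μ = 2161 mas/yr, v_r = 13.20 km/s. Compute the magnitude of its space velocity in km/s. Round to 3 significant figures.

d = 1/p = 1/0.4820″ = 2.0747 pc.
μ = 2161 mas/yr = 2.161 ″/yr.
v_t = 4.740 μ d = 4.740 × 2.161 × 2.0747 = 21.251 km/s.
v = √(v_r² + v_t²) = √(13.20² + 21.251²) = √625.845 = 25.017 km/s.

25.0 km/s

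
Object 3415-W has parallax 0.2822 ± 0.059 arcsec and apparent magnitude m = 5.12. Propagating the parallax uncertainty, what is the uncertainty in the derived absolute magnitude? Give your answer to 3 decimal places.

M = m − 5 log₁₀ d + 5 = m + 5 log₁₀ p + 5, so ∂M/∂p = 5/(p ln 10).
σ_M = (5/ln 10) · (σ_p/p) = 2.1715 × 0.059/0.2822 = 2.1715 × 0.20907 = 0.454.

σ_M = 0.454 mag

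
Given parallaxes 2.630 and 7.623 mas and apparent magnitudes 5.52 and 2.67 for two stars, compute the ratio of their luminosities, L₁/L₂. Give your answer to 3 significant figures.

L₁/L₂ = 0.609

d₁ = 1/p₁ = 1/0.002630″ = 380.23 pc; d₂ = 1/p₂ = 1/0.007623″ = 131.18 pc.
M₁ = m₁ − 5 log₁₀ d₁ + 5 = 5.52 − 12.9002 + 5 = -2.3802.
M₂ = 2.67 − 10.5893 + 5 = -2.9193.
L₁/L₂ = 10^(0.4(M₂ − M₁)) = 10^(0.4 × (-0.5391)) = 10^(-0.21564) = 0.60864.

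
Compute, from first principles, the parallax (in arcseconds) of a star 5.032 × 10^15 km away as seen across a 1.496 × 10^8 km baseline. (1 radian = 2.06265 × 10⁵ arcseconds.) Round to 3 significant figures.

0.00613 arcsec

θ ≈ B/d = (1.496 × 10^8) / (5.032 × 10^15) = 2.9730 × 10^-8 rad.
In arcseconds: 2.9730 × 10^-8 × 206265 = 0.0061323″.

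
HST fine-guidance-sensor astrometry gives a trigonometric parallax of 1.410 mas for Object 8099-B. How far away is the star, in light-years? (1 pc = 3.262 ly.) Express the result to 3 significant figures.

2310 light years

p = 1.410 mas = 0.001410 arcsec.
d = 1/p = 1/0.001410 = 709.22 pc.
In light-years: 709.22 × 3.262 = 2313.5 ly.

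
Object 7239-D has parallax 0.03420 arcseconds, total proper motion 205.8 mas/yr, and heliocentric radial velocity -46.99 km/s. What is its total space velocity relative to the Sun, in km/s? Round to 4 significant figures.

d = 1/p = 1/0.03420″ = 29.24 pc.
μ = 205.8 mas/yr = 0.2058 ″/yr.
v_t = 4.740 μ d = 4.740 × 0.2058 × 29.24 = 28.523 km/s.
v = √(v_r² + v_t²) = √((-46.99)² + 28.523²) = √3021.62 = 54.969 km/s.

54.97 km/s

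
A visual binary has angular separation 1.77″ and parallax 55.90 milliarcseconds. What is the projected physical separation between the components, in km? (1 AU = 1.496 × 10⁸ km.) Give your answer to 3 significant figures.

4.74 × 10^9 km

d = 1/p = 1/0.05590″ = 17.889 pc.
At distance d (pc), an angle of θ arcsec spans θ·d AU: s = 1.77 × 17.889 = 31.664 AU.
= 31.664 × 1.496 × 10⁸ km = 4.7369 × 10^9 km.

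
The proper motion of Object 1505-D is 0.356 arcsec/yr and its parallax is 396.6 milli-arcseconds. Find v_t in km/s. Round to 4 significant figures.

d = 1/p = 1/0.3966″ = 2.5214 pc.
v_t = 4.74 × μ × d = 4.74 × 0.356 × 2.5214 = 4.2547 km/s.

4.255 km/s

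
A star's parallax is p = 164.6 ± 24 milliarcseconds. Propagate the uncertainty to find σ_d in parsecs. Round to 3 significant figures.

0.886 pc

d = 1/p, so σ_d = σ_p / p².
σ_d = 0.0240 / (0.1646)² = 0.0240 / 0.027093 = 0.88584 pc.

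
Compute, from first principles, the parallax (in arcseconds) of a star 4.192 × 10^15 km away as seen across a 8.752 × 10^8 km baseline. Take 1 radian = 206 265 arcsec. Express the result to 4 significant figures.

0.04306 arcsec

θ ≈ B/d = (8.752 × 10^8) / (4.192 × 10^15) = 2.0878 × 10^-7 rad.
In arcseconds: 2.0878 × 10^-7 × 206265 = 0.043064″.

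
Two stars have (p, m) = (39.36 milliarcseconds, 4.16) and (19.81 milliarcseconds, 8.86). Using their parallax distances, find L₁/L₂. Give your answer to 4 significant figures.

L₁/L₂ = 19.22

d₁ = 1/p₁ = 1/0.03936″ = 25.407 pc; d₂ = 1/p₂ = 1/0.01981″ = 50.48 pc.
M₁ = m₁ − 5 log₁₀ d₁ + 5 = 4.16 − 7.0248 + 5 = 2.1352.
M₂ = 8.86 − 8.5156 + 5 = 5.3444.
L₁/L₂ = 10^(0.4(M₂ − M₁)) = 10^(0.4 × 3.2092) = 10^1.28368 = 19.217.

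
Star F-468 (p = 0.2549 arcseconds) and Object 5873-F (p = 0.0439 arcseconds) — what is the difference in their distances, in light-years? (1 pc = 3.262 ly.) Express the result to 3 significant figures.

61.5 ly

d_A = 1/0.2549″ = 3.9231 pc; d_B = 1/0.04390″ = 22.779 pc.
|d_B − d_A| = |22.779 − 3.9231| = 18.856 pc = 18.856 × 3.262 ly = 61.508 ly.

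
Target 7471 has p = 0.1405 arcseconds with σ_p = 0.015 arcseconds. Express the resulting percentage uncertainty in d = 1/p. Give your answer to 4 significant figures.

10.68%

For d = 1/p, |σ_d/d| = |σ_p/p|.
σ_p/p = 0.015 / 0.1405 = 0.10676 = 10.676%.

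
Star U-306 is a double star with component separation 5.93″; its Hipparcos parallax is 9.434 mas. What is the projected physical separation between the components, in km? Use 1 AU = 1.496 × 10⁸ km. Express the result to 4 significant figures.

d = 1/p = 1/0.009434″ = 106 pc.
At distance d (pc), an angle of θ arcsec spans θ·d AU: s = 5.93 × 106 = 628.58 AU.
= 628.58 × 1.496 × 10⁸ km = 9.4036 × 10^10 km.

9.404 × 10^10 km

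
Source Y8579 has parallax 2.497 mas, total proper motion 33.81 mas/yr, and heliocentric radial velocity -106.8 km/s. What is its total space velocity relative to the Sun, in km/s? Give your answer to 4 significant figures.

124.6 km/s

d = 1/p = 1/0.002497″ = 400.48 pc.
μ = 33.81 mas/yr = 0.03381 ″/yr.
v_t = 4.740 μ d = 4.740 × 0.03381 × 400.48 = 64.181 km/s.
v = √(v_r² + v_t²) = √((-106.8)² + 64.181²) = √15525.4 = 124.6 km/s.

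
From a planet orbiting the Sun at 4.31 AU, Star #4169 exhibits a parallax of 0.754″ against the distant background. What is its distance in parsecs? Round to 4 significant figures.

With baseline B (in AU) and parallax p (in arcsec), d = B/p parsecs.
d = 4.31 / 0.754 = 5.7162 pc.

5.716 pc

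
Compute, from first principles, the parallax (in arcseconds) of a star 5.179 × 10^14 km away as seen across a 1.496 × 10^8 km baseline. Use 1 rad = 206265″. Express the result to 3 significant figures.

θ ≈ B/d = (1.496 × 10^8) / (5.179 × 10^14) = 2.8886 × 10^-7 rad.
In arcseconds: 2.8886 × 10^-7 × 206265 = 0.059582″.

0.0596 arcsec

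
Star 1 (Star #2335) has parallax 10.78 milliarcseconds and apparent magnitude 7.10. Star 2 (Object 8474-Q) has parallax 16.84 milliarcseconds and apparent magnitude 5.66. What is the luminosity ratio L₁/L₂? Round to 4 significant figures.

d₁ = 1/p₁ = 1/0.01078″ = 92.764 pc; d₂ = 1/p₂ = 1/0.01684″ = 59.382 pc.
M₁ = m₁ − 5 log₁₀ d₁ + 5 = 7.10 − 9.8369 + 5 = 2.2631.
M₂ = 5.66 − 8.8683 + 5 = 1.7917.
L₁/L₂ = 10^(0.4(M₂ − M₁)) = 10^(0.4 × (-0.4714)) = 10^(-0.18856) = 0.6478.

L₁/L₂ = 0.6478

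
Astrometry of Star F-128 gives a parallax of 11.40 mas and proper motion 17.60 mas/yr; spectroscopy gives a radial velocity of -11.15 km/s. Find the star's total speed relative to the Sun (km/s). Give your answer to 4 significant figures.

13.34 km/s

d = 1/p = 1/0.01140″ = 87.719 pc.
μ = 17.60 mas/yr = 0.01760 ″/yr.
v_t = 4.740 μ d = 4.740 × 0.01760 × 87.719 = 7.3179 km/s.
v = √(v_r² + v_t²) = √((-11.15)² + 7.3179²) = √177.874 = 13.337 km/s.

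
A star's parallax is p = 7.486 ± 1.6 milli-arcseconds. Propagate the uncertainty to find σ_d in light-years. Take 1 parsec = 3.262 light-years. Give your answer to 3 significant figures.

d = 1/p, so σ_d = σ_p / p².
σ_d = 0.00160 / (0.007486)² = 0.00160 / 0.00005604 = 28.551 pc = 28.551 × 3.262 ly = 93.133 ly.

93.1 ly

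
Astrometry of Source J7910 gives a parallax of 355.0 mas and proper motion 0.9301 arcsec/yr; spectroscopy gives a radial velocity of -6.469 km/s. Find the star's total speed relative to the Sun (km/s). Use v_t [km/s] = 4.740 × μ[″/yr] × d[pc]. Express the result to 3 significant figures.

14.0 km/s

d = 1/p = 1/0.3550″ = 2.8169 pc.
v_t = 4.740 μ d = 4.740 × 0.9301 × 2.8169 = 12.419 km/s.
v = √(v_r² + v_t²) = √((-6.469)² + 12.419²) = √196.08 = 14.003 km/s.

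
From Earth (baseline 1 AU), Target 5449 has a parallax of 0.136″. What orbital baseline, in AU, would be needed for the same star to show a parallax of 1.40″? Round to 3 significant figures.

10.3 AU

Parallax scales linearly with baseline: p ∝ B, so B = p_target / p_Earth × 1 AU.
B = 1.40 / 0.136 = 10.294 AU.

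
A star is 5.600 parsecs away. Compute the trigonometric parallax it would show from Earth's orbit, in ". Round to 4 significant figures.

p = 1/d = 1/5.6 = 0.17857 arcsec.

0.1786 "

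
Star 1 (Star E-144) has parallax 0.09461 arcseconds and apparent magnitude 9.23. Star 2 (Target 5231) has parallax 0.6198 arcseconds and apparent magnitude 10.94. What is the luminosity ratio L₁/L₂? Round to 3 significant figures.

d₁ = 1/p₁ = 1/0.09461″ = 10.57 pc; d₂ = 1/p₂ = 1/0.6198″ = 1.6134 pc.
M₁ = m₁ − 5 log₁₀ d₁ + 5 = 9.23 − 5.1204 + 5 = 9.1096.
M₂ = 10.94 − 1.0387 + 5 = 14.9013.
L₁/L₂ = 10^(0.4(M₂ − M₁)) = 10^(0.4 × 5.7917) = 10^2.31668 = 207.34.

L₁/L₂ = 207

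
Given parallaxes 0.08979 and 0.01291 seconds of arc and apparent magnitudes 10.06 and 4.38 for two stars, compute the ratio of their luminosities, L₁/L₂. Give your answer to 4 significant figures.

L₁/L₂ = 0.0001105

d₁ = 1/p₁ = 1/0.08979″ = 11.137 pc; d₂ = 1/p₂ = 1/0.01291″ = 77.459 pc.
M₁ = m₁ − 5 log₁₀ d₁ + 5 = 10.06 − 5.2338 + 5 = 9.8262.
M₂ = 4.38 − 9.4454 + 5 = -0.0654.
L₁/L₂ = 10^(0.4(M₂ − M₁)) = 10^(0.4 × (-9.8916)) = 10^(-3.95664) = 0.0001105.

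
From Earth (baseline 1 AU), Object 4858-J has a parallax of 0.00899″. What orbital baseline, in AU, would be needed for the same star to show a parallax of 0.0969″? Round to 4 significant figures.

10.78 AU

Parallax scales linearly with baseline: p ∝ B, so B = p_target / p_Earth × 1 AU.
B = 0.0969 / 0.00899 = 10.779 AU.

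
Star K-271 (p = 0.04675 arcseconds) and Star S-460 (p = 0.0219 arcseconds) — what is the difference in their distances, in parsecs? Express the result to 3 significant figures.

d_A = 1/0.04675″ = 21.39 pc; d_B = 1/0.02190″ = 45.662 pc.
|d_B − d_A| = |45.662 − 21.39| = 24.272 pc.

24.3 pc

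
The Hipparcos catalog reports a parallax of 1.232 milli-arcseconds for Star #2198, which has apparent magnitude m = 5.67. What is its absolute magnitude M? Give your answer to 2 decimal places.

M = -3.88

d = 1/p = 1/0.001232″ = 811.69 pc.
m − M = 5 log₁₀(811.69) − 5 = 14.5470 − 5 = 9.5470.
M = m − (m − M) = 5.67 − 9.5470 = -3.88.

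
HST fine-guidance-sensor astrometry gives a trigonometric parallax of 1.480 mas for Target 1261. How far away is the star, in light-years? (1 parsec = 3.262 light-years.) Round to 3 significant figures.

2200 light years

p = 1.480 mas = 0.001480 arcsec.
d = 1/p = 1/0.001480 = 675.68 pc.
In light-years: 675.68 × 3.262 = 2204.1 ly.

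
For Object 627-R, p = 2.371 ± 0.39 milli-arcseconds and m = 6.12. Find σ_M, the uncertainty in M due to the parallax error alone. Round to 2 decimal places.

M = m − 5 log₁₀ d + 5 = m + 5 log₁₀ p + 5, so ∂M/∂p = 5/(p ln 10).
σ_M = (5/ln 10) · (σ_p/p) = 2.1715 × 0.39/2.371 = 2.1715 × 0.16449 = 0.35719.

σ_M = 0.36 mag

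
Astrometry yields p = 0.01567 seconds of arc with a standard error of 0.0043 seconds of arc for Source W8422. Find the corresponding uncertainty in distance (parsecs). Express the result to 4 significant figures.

d = 1/p, so σ_d = σ_p / p².
σ_d = 0.00430 / (0.01567)² = 0.00430 / 0.00024555 = 17.512 pc.

17.51 pc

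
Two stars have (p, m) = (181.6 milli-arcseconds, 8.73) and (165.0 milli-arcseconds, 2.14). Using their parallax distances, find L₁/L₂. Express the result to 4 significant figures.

L₁/L₂ = 0.001909

d₁ = 1/p₁ = 1/0.1816″ = 5.5066 pc; d₂ = 1/p₂ = 1/0.1650″ = 6.0606 pc.
M₁ = m₁ − 5 log₁₀ d₁ + 5 = 8.73 − 3.7044 + 5 = 10.0256.
M₂ = 2.14 − 3.9126 + 5 = 3.2274.
L₁/L₂ = 10^(0.4(M₂ − M₁)) = 10^(0.4 × (-6.7982)) = 10^(-2.71928) = 0.0019086.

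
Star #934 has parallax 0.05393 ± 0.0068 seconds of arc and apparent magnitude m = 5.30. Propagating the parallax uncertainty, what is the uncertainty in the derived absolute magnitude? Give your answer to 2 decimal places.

σ_M = 0.27 mag

M = m − 5 log₁₀ d + 5 = m + 5 log₁₀ p + 5, so ∂M/∂p = 5/(p ln 10).
σ_M = (5/ln 10) · (σ_p/p) = 2.1715 × 0.0068/0.05393 = 2.1715 × 0.12609 = 0.2738.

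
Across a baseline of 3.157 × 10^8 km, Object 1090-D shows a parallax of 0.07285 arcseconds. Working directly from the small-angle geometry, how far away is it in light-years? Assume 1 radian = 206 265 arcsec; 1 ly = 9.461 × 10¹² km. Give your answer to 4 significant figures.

94.48 ly

θ = 0.07285″ = 0.07285/206265 = 3.5319 × 10^-7 rad.
d = B/θ = (3.157 × 10^8) / (3.5319 × 10^-7) = 8.9385 × 10^14 km = (8.9385 × 10^14) / (9.461 × 10^12) ly = 94.477 ly.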